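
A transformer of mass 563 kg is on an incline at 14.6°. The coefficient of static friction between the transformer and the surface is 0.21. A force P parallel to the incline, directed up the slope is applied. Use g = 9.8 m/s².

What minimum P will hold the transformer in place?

P_min ≈ 270 N

The transformer tends to slide down (tan θ > μ_s), so at the point of impending slip friction acts up-slope at its limit: f = μ_s N.
P is parallel to the surface, so N = m g cos θ = 5340 N.
Along the incline: P + μ_s N = m g sin θ, so P = 1390 − 0.21×5340 = 270 N.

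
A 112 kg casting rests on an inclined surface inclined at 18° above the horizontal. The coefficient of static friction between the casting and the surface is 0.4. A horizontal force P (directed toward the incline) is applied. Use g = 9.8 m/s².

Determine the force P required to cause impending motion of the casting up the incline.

P ≈ 915 N

At impending motion up the slope, friction acts down-slope at its limit: f = μ_s N.
Perpendicular to the incline: N = m g cos θ + P sin θ.
Along the incline: P cos θ = m g sin θ + μ_s N = m g sin θ + μ_s (m g cos θ + P sin θ).
Solving, P (cos θ − μ_s sin θ) = m g (sin θ + μ_s cos θ), so P = 112×9.8×(sin 18° + 0.4 cos 18°)/(cos 18° − 0.4 sin 18°) = 1100×0.6894/0.8274 = 915 N.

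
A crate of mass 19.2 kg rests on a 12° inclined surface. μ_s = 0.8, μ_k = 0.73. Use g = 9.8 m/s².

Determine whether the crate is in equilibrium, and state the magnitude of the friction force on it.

f ≈ 39.1 N

N = m g cos θ = 184 N.
Down-slope weight component: m g sin θ = 39.1 N.
μ_s N = 147 N.
39.1 ≤ 147 N, so it stays put; friction = 39.1 N.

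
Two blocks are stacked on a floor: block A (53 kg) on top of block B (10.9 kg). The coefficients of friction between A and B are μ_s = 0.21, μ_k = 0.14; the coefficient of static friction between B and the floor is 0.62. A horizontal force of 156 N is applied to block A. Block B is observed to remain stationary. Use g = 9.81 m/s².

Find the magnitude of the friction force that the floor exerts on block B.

The normal force B exerts on A is simply A's weight, N₁ = 519.9 N.
Maximum static friction on A from B: μ_s N₁ = 0.21×519.9 = 109.2 N.
Since P = 156 N > 109.2 N, A slides on B; the A–B friction is kinetic: f₁ = μ_k N₁ = 0.14×519.9 = 72.8 N.
B experiences an equal 72.8 N forward from A (third law). B is in equilibrium, so the floor supplies f₂ = 72.8 N of static friction (limit μ_s(m_A+m_B)g = 388.7 N, not exceeded).

f ≈ 72.8 N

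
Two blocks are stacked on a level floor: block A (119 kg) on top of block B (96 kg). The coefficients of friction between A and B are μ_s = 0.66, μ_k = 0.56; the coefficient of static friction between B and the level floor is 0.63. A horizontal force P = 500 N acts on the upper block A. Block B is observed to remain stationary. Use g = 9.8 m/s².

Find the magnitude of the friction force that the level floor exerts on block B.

The normal force B exerts on A is simply A's weight, N₁ = 1166 N.
So the A–B interface can sustain at most μ_s N₁ = 769.7 N of static friction.
P = 500 N is within that limit, so A and B move together (both at rest); the A–B friction is simply f₁ = P = 500 N.
B experiences an equal 500 N forward from A (third law). B is in equilibrium, so the floor supplies f₂ = 500 N of static friction (limit μ_s(m_A+m_B)g = 1327 N, not exceeded).

f ≈ 500 N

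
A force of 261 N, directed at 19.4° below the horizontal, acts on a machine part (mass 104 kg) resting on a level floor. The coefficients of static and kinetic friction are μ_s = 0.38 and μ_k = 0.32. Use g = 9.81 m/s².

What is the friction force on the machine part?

N = m g + P sin α = 1020 + 261×sin 19.4° = 1107 N.
Horizontally, friction must balance P cos α = 246.2 N.
μ_s N = 0.38 × 1107 = 420.6 N.
246.2 ≤ 420.6 N → static; friction equals the required 246 N.

f ≈ 246 N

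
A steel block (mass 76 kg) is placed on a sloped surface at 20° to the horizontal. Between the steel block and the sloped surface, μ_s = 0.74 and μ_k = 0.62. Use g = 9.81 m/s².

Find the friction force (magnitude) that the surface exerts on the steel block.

f ≈ 255 N (up the incline)

Normal force: N = m g cos θ = 76 × 9.81 × cos 20° = 700.6 N.
Along the slope the weight component is m g sin θ = 255 N; friction must supply exactly this, acting up-slope.
Maximum static friction available: μ_s N = 0.74 × 700.6 = 518.4 N.
Since |255| ≤ 518.4 N, static friction is sufficient; f equals the required value, not μ_s N.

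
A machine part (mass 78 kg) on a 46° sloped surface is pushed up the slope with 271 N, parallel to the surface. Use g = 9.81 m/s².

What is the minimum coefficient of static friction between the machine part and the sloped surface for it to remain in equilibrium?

N = m g cos θ = 531.5 N.
Friction must make up the shortfall along the incline: f = m g sin θ − P = 550.4 − 271 = 279.4 N.
At the threshold f = μ_s N, so μ_s,min = 279.4/531.5 = 0.526.

μ_s,min ≈ 0.526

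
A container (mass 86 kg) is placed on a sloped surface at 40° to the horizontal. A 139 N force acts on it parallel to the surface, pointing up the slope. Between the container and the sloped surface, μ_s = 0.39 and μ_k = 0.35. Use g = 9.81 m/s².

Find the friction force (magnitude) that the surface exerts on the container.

f ≈ 226 N (up the incline)

The normal reaction is N = m g cos θ = 646.3 N.
For equilibrium along the incline the friction force must supply f = m g sin θ − P = 542.3 − 139 = 403.3 N (positive meaning up-slope).
The static-friction ceiling is μ_s N = 0.39 × 646.3 = 252 N.
Since |403.3| > 252 N, static friction cannot hold it; the container slides down the incline and kinetic friction applies: f = μ_k N = 0.35 × 646.3 = 226 N.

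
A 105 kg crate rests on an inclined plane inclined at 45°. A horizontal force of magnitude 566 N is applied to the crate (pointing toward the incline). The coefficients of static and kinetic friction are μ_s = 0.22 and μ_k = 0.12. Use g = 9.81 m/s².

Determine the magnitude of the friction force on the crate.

Normal direction: N = m g cos θ + P sin θ = 1129 N.
Parallel to the incline: P cos θ − m g sin θ = 400.2 − 728.4 = -328.1 N; the friction needed to balance this is 328.1 N acting up the slope.
The limit of static friction is μ_s N = 248.3 N.
The required 328.1 N exceeds the static limit, so the crate slides down-slope and f = μ_k N = 0.12×1129 = 135 N.

f ≈ 135 N (up the incline)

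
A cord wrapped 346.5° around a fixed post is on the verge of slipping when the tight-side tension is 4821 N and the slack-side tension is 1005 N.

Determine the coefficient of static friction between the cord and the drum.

T₂/T₁ = e^{μβ} → μ = ln(T₂/T₁)/β.
β = 346.5° = 6.048 rad.
μ = ln(4821/1005)/6.048 = ln(4.797)/6.048 = 0.259.

μ ≈ 0.259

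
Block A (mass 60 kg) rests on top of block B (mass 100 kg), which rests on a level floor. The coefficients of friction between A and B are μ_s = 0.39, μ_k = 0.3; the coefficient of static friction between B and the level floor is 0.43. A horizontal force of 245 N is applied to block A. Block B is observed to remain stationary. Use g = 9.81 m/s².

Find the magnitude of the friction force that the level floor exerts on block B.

Normal force at the A–B interface: N₁ = m_A g = 588.6 N.
So the A–B interface can sustain at most μ_s N₁ = 229.6 N of static friction.
Since P = 245 N > 229.6 N, A slides on B; the A–B friction is kinetic: f₁ = μ_k N₁ = 0.3×588.6 = 177 N.
By Newton's third law B feels 177 N forward from A. With B stationary, the floor's static friction on B balances it: f₂ = 177 N (well within μ_s(m_A+m_B)g = 674.9 N).

f ≈ 177 N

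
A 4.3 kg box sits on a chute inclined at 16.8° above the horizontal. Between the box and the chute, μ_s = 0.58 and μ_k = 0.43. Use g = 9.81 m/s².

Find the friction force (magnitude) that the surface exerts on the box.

f ≈ 12.2 N (up the incline)

Normal force: N = m g cos θ = 4.3 × 9.81 × cos 16.8° = 40.38 N.
Along the slope the weight component is m g sin θ = 12.19 N; friction must supply exactly this, acting up-slope.
The static-friction ceiling is μ_s N = 0.58 × 40.38 = 23.42 N.
Since |12.19| ≤ 23.42 N, the box remains in static equilibrium and friction takes exactly the required value.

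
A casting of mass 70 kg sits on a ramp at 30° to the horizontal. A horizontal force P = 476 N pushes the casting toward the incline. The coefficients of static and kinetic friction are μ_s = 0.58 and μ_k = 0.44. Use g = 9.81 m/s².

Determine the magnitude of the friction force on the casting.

Normal direction: N = m g cos θ + P sin θ = 832.7 N.
Along the incline, the net driving force (taking up-slope positive) is P cos θ − m g sin θ = 412.2 − 343.3 = 68.88 N, so equilibrium requires friction f = -68.88 N (down-slope).
The limit of static friction is μ_s N = 483 N.
Since 68.88 N is within the 483 N limit, the casting stays put and friction is exactly 68.9 N.

f ≈ 68.9 N (down the incline)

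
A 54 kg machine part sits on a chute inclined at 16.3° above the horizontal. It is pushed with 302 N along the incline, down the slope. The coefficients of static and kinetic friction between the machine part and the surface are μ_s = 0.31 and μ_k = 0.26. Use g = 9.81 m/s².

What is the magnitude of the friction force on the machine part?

Normal force: N = m g cos θ = 54 × 9.81 × cos 16.3° = 508.4 N.
Parallel to the incline, ΣF = 0 gives f = m g sin θ + P = 148.7 + 302 = 450.7 N (up-slope positive).
The static-friction ceiling is μ_s N = 0.31 × 508.4 = 157.6 N.
Since |450.7| > 157.6 N, static friction cannot hold it; the machine part slides down the incline and kinetic friction applies: f = μ_k N = 0.26 × 508.4 = 132 N.

f ≈ 132 N (up the incline)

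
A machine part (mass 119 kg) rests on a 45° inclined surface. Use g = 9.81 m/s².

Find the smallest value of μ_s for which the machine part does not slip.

μ_s,min ≈ 1

At the slip threshold m g sin θ = μ_s m g cos θ, so μ_s,min = tan θ.
μ_s,min = tan 45° = 1.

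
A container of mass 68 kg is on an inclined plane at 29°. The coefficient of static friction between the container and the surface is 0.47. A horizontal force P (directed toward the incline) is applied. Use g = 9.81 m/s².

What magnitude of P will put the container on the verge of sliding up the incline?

P ≈ 924 N

At impending motion up the slope, friction acts down-slope at its limit: f = μ_s N.
Perpendicular to the incline: N = m g cos θ + P sin θ.
Along the incline: P cos θ = m g sin θ + μ_s N = m g sin θ + μ_s (m g cos θ + P sin θ).
Solving, P (cos θ − μ_s sin θ) = m g (sin θ + μ_s cos θ), so P = 68×9.81×(sin 29° + 0.47 cos 29°)/(cos 29° − 0.47 sin 29°) = 667×0.8959/0.6468 = 924 N.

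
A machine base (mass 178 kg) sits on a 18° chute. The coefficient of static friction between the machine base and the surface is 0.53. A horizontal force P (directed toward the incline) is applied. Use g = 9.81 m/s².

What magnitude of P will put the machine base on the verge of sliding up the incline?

P ≈ 1800 N

At impending motion up the slope, friction acts down-slope at its limit: f = μ_s N.
Perpendicular to the incline: N = m g cos θ + P sin θ.
Along the incline: P cos θ = m g sin θ + μ_s N = m g sin θ + μ_s (m g cos θ + P sin θ).
Solving, P (cos θ − μ_s sin θ) = m g (sin θ + μ_s cos θ), so P = 178×9.81×(sin 18° + 0.53 cos 18°)/(cos 18° − 0.53 sin 18°) = 1750×0.8131/0.7873 = 1800 N.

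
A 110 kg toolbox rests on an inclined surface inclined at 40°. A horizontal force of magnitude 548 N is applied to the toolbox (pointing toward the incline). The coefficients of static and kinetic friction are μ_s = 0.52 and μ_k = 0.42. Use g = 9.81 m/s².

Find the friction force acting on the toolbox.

Normal direction: N = m g cos θ + P sin θ = 1179 N.
Along the incline, the net driving force (taking up-slope positive) is P cos θ − m g sin θ = 419.8 − 693.6 = -273.8 N, so equilibrium requires friction f = 273.8 N (up-slope).
Maximum static friction: μ_s N = 0.52 × 1179 = 613 N.
|f_req| = 273.8 ≤ 613 N → the toolbox is in equilibrium; friction equals the required value.

f ≈ 274 N (up the incline)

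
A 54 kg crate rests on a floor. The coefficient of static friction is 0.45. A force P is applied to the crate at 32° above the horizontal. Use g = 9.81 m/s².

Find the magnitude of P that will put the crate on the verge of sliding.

P ≈ 219 N

N = m g − P sin α (the pull lifts the crate).
At impending slip, P cos α = μ_s N = μ_s (m g − P sin α).
Solving: P (cos α + μ_s sin α) = μ_s m g → P = 0.45×530/(cos 32° + 0.45 sin 32°) = 238/1.087 = 219 N.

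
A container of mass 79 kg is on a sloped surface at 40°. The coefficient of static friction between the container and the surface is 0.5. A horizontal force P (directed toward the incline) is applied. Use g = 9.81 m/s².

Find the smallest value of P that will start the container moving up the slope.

At impending motion up the slope, friction acts down-slope at its limit: f = μ_s N.
Perpendicular to the incline: N = m g cos θ + P sin θ.
Along the incline: P cos θ = m g sin θ + μ_s N = m g sin θ + μ_s (m g cos θ + P sin θ).
Solving, P (cos θ − μ_s sin θ) = m g (sin θ + μ_s cos θ), so P = 79×9.81×(sin 40° + 0.5 cos 40°)/(cos 40° − 0.5 sin 40°) = 775×1.026/0.4447 = 1790 N.

P ≈ 1790 N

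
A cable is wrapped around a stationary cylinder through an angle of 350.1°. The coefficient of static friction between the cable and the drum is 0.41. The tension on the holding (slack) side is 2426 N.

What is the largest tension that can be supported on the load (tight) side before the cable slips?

At impending slip the capstan equation gives T₂/T₁ = e^{μβ} with β in radians.
β = 350.1° × π/180 = 6.11 rad.
e^{μβ} = e^{0.41×6.11} = 12.25.
T₂ = T₁ · e^{μβ} = 2426 × 12.25 = 29700 N.

T_max ≈ 29700 N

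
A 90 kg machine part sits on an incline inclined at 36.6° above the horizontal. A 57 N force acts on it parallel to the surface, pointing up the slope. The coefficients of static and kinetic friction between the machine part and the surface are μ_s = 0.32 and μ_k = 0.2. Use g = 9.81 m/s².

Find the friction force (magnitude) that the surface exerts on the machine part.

Perpendicular to the surface, N = m g cos θ = 90·9.81·cos 36.6° = 708.8 N.
Parallel to the incline, ΣF = 0 gives f = m g sin θ − P = 526.4 − 57 = 469.4 N (up-slope positive).
The static-friction ceiling is μ_s N = 0.32 × 708.8 = 226.8 N.
|469.4| exceeds 226.8 N, so the machine part slips down-slope; friction is kinetic, f = μ_k N = 0.2×708.8 = 142 N.

f ≈ 142 N (up the incline)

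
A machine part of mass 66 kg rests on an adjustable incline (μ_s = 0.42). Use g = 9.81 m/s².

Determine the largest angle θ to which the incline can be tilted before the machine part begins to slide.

At the slip threshold, m g sin θ = μ_s · m g cos θ, so tan θ = μ_s.
θ_max = arctan(0.42) = 22.8°.

θ_max ≈ 22.8°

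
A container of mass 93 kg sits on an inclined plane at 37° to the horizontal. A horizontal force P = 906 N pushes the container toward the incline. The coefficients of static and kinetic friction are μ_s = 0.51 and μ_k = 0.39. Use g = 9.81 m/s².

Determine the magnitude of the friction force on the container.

Resolve perpendicular to the incline: N = m g cos θ + P sin θ = 93×9.81×cos 37° + 906×sin 37° = 1274 N.
Along the incline, the net driving force (taking up-slope positive) is P cos θ − m g sin θ = 723.6 − 549.1 = 174.5 N, so equilibrium requires friction f = -174.5 N (down-slope).
Maximum static friction: μ_s N = 0.51 × 1274 = 649.7 N.
Since 174.5 N is within the 649.7 N limit, the container stays put and friction is exactly 175 N.

f ≈ 175 N (down the incline)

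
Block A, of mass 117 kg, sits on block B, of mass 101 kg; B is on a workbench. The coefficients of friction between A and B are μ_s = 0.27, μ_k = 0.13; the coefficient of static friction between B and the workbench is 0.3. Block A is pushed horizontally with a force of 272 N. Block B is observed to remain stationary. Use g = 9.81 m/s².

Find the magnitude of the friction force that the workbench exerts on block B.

Between the blocks, N₁ = m_A g = 1148 N.
So the A–B interface can sustain at most μ_s N₁ = 309.9 N of static friction.
Since P = 272 N ≤ 309.9 N, A does not slip on B; friction on A equals P = 272 N.
B experiences an equal 272 N forward from A (third law). B is in equilibrium, so the floor supplies f₂ = 272 N of static friction (limit μ_s(m_A+m_B)g = 641.6 N, not exceeded).

f ≈ 272 N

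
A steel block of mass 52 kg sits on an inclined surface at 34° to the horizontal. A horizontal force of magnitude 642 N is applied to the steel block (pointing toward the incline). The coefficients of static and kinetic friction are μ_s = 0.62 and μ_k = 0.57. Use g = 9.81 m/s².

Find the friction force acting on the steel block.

f ≈ 247 N (down the incline)

Normal direction: N = m g cos θ + P sin θ = 781.9 N.
Parallel to the incline: P cos θ − m g sin θ = 532.2 − 285.3 = 247 N; the friction needed to balance this is 247 N acting down the slope.
The limit of static friction is μ_s N = 484.8 N.
Since 247 N is within the 484.8 N limit, the steel block stays put and friction is exactly 247 N.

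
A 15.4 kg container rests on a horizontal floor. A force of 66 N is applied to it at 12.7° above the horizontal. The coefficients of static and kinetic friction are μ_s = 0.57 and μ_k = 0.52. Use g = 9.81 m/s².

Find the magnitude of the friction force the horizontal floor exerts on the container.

The vertical component of P reduces the normal force: N = m g − P sin α = 151.1 − 14.51 = 136.6 N.
Horizontally, friction must balance P cos α = 64.39 N.
The static-friction limit is μ_s N = 77.84 N.
Since 64.39 N does not exceed the limit, the container stays at rest and f = 64.4 N.

f ≈ 64.4 N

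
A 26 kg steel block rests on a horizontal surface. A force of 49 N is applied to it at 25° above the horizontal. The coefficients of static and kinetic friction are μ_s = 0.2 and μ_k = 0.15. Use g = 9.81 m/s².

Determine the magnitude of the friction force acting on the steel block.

f ≈ 44.4 N

N = m g − P sin α = 255.1 − 49×sin 25° = 234.4 N.
The horizontal driving force is P cos α = 44.41 N, so equilibrium needs friction f = 44.41 N.
μ_s N = 0.2 × 234.4 = 46.87 N.
44.41 ≤ 46.87 N → static; friction equals the required 44.4 N.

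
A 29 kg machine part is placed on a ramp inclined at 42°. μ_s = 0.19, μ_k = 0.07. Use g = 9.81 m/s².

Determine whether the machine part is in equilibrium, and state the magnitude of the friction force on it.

f ≈ 14.8 N

N = m g cos θ = 211 N.
Down-slope weight component: m g sin θ = 190 N.
μ_s N = 40.2 N.
190 > 40.2 N, so it slides; kinetic friction f = μ_k N = 0.07×211 = 14.8 N.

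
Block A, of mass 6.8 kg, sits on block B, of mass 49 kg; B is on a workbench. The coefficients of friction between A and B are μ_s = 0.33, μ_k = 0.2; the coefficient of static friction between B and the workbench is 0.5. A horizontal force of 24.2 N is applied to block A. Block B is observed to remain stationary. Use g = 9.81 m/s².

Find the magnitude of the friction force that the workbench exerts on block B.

Normal force at the A–B interface: N₁ = m_A g = 66.71 N.
So the A–B interface can sustain at most μ_s N₁ = 22.01 N of static friction.
P = 24.2 N exceeds that limit, so A slips over B and the interface friction becomes kinetic: f₁ = μ_k N₁ = 0.2×66.71 = 13.3 N.
By Newton's third law B feels 13.3 N forward from A. With B stationary, the floor's static friction on B balances it: f₂ = 13.3 N (well within μ_s(m_A+m_B)g = 273.7 N).

f ≈ 13.3 N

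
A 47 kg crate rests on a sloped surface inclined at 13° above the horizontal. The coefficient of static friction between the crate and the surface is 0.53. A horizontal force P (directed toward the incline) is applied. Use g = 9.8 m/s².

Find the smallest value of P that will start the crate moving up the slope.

At impending motion up the slope, friction acts down-slope at its limit: f = μ_s N.
Perpendicular to the incline: N = m g cos θ + P sin θ.
Along the incline: P cos θ = m g sin θ + μ_s N = m g sin θ + μ_s (m g cos θ + P sin θ).
Solving, P (cos θ − μ_s sin θ) = m g (sin θ + μ_s cos θ), so P = 47×9.8×(sin 13° + 0.53 cos 13°)/(cos 13° − 0.53 sin 13°) = 461×0.7414/0.8551 = 399 N.

P ≈ 399 N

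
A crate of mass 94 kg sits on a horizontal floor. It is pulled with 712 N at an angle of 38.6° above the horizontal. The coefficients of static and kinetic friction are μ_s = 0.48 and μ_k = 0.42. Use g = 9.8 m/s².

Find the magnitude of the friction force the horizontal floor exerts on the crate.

N = m g − P sin α = 921.2 − 712×sin 38.6° = 477 N.
The horizontal driving force is P cos α = 556.4 N, so equilibrium needs friction f = 556.4 N.
The static-friction limit is μ_s N = 229 N.
556.4 > 229 N → the crate slides; f = μ_k N = 0.42×477 = 200 N.

f ≈ 200 N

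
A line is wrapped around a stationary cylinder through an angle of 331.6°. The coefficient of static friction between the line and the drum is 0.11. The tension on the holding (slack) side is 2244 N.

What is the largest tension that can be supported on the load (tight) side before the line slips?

T_max ≈ 4240 N

At impending slip the capstan equation gives T₂/T₁ = e^{μβ} with β in radians.
β = 331.6° × π/180 = 5.788 rad.
e^{μβ} = e^{0.11×5.788} = 1.89.
T₂ = T₁ · e^{μβ} = 2244 × 1.89 = 4240 N.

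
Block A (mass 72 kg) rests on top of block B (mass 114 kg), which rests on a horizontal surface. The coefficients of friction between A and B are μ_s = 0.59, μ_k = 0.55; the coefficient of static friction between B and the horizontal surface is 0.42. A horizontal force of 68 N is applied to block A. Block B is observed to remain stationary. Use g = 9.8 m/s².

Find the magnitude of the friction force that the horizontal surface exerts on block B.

f ≈ 68 N

Between the blocks, N₁ = m_A g = 705.6 N.
Maximum static friction on A from B: μ_s N₁ = 0.59×705.6 = 416.3 N.
Since P = 68 N ≤ 416.3 N, A does not slip on B; friction on A equals P = 68 N.
B experiences an equal 68 N forward from A (third law). B is in equilibrium, so the floor supplies f₂ = 68 N of static friction (limit μ_s(m_A+m_B)g = 765.6 N, not exceeded).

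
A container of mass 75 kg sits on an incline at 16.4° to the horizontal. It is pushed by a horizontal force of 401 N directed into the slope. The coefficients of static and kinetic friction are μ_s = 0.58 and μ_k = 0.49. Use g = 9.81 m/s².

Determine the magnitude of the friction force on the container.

The horizontal push has a component P sin θ into the surface, so N = m g cos θ + P sin θ = 705.8 + 113.2 = 819 N.
Along the incline, the net driving force (taking up-slope positive) is P cos θ − m g sin θ = 384.7 − 207.7 = 177 N, so equilibrium requires friction f = -177 N (down-slope).
Maximum static friction: μ_s N = 0.58 × 819 = 475 N.
Since 177 N is within the 475 N limit, the container stays put and friction is exactly 177 N.

f ≈ 177 N (down the incline)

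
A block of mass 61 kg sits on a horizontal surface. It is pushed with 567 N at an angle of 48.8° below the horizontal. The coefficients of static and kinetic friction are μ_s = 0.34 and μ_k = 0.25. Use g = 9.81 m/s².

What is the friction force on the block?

f ≈ 256 N

Vertical equilibrium gives N = m g + P sin α = 1025 N.
For equilibrium, f = P cos α = 567×cos 48.8° = 373.5 N.
The static-friction limit is μ_s N = 348.5 N.
373.5 > 348.5 N → the block slides; f = μ_k N = 0.25×1025 = 256 N.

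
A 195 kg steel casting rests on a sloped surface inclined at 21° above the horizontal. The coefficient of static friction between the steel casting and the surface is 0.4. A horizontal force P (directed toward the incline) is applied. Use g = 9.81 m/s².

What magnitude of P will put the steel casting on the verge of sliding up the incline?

At impending motion up the slope, friction acts down-slope at its limit: f = μ_s N.
Perpendicular to the incline: N = m g cos θ + P sin θ.
Along the incline: P cos θ = m g sin θ + μ_s N = m g sin θ + μ_s (m g cos θ + P sin θ).
Solving, P (cos θ − μ_s sin θ) = m g (sin θ + μ_s cos θ), so P = 195×9.81×(sin 21° + 0.4 cos 21°)/(cos 21° − 0.4 sin 21°) = 1910×0.7318/0.7902 = 1770 N.

P ≈ 1770 N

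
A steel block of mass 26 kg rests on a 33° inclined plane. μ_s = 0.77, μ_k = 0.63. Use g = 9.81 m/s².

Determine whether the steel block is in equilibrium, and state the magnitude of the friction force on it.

f ≈ 139 N

N = m g cos θ = 214 N.
Down-slope weight component: m g sin θ = 139 N.
μ_s N = 165 N.
139 ≤ 165 N, so it stays put; friction = 139 N.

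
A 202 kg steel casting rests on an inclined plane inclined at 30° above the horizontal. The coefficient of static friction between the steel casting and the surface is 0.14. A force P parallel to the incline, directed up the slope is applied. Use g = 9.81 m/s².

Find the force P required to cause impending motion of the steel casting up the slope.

P ≈ 1230 N

At impending motion up the slope, friction acts down-slope at its limit: f = μ_s N.
P is parallel to the surface, so N = m g cos θ = 1720 N.
Along the incline: P = m g sin θ + μ_s N = 991 + 0.14×1720 = 1230 N.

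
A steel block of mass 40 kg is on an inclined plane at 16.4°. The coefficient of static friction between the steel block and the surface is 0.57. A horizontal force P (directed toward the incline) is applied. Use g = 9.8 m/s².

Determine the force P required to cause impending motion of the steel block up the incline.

P ≈ 407 N

At impending motion up the slope, friction acts down-slope at its limit: f = μ_s N.
Perpendicular to the incline: N = m g cos θ + P sin θ.
Along the incline: P cos θ = m g sin θ + μ_s N = m g sin θ + μ_s (m g cos θ + P sin θ).
Solving, P (cos θ − μ_s sin θ) = m g (sin θ + μ_s cos θ), so P = 40×9.8×(sin 16.4° + 0.57 cos 16.4°)/(cos 16.4° − 0.57 sin 16.4°) = 392×0.8292/0.7984 = 407 N.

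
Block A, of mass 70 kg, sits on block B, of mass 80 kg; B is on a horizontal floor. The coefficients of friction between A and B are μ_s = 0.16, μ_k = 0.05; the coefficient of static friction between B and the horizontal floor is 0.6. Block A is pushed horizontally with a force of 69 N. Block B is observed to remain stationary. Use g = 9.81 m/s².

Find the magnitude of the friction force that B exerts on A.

Normal force at the A–B interface: N₁ = m_A g = 686.7 N.
Maximum static friction on A from B: μ_s N₁ = 0.16×686.7 = 109.9 N.
P = 69 N is within that limit, so A and B move together (both at rest); the A–B friction is simply f₁ = P = 69 N.
By Newton's third law B feels 69 N forward from A. With B stationary, the floor's static friction on B balances it: f₂ = 69 N (well within μ_s(m_A+m_B)g = 882.9 N).

f ≈ 69 N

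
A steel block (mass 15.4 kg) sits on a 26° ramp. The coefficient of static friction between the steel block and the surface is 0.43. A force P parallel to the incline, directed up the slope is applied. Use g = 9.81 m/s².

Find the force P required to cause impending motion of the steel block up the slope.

P ≈ 125 N

At impending motion up the slope, friction acts down-slope at its limit: f = μ_s N.
P is parallel to the surface, so N = m g cos θ = 136 N.
Along the incline: P = m g sin θ + μ_s N = 66.2 + 0.43×136 = 125 N.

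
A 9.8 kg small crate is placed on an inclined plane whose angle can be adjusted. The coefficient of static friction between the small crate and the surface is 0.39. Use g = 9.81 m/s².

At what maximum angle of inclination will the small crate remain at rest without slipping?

θ_max ≈ 21.3°

At the slip threshold, m g sin θ = μ_s · m g cos θ, so tan θ = μ_s.
θ_max = arctan(0.39) = 21.3°.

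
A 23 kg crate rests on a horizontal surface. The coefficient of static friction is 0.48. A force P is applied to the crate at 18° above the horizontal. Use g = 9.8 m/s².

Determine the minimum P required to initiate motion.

N = m g − P sin α (the pull lifts the crate).
At impending slip, P cos α = μ_s N = μ_s (m g − P sin α).
Solving: P (cos α + μ_s sin α) = μ_s m g → P = 0.48×225/(cos 18° + 0.48 sin 18°) = 108/1.099 = 98.4 N.

P ≈ 98.4 N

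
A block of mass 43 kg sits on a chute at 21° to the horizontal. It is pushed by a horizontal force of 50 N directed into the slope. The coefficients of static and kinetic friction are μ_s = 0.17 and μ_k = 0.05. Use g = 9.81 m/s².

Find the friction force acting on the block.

f ≈ 20.6 N (up the incline)

Resolve perpendicular to the incline: N = m g cos θ + P sin θ = 43×9.81×cos 21° + 50×sin 21° = 411.7 N.
Parallel to the incline: P cos θ − m g sin θ = 46.68 − 151.2 = -104.5 N; the friction needed to balance this is 104.5 N acting up the slope.
The limit of static friction is μ_s N = 69.99 N.
|f_req| = 104.5 > 69.99 N → the block slides down the incline; f = μ_k N = 0.05 × 411.7 = 20.6 N.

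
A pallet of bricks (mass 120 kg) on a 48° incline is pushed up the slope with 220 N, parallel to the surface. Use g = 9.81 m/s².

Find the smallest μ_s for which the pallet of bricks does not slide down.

N = m g cos θ = 787.7 N.
Friction must make up the shortfall along the incline: f = m g sin θ − P = 874.8 − 220 = 654.8 N.
At the threshold f = μ_s N, so μ_s,min = 654.8/787.7 = 0.831.

μ_s,min ≈ 0.831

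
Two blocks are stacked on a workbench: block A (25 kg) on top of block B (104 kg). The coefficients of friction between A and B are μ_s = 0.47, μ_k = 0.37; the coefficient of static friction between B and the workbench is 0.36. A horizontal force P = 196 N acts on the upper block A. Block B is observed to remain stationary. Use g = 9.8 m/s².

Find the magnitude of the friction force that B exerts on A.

Between the blocks, N₁ = m_A g = 245 N.
Maximum static friction on A from B: μ_s N₁ = 0.47×245 = 115.2 N.
P = 196 N exceeds that limit, so A slips over B and the interface friction becomes kinetic: f₁ = μ_k N₁ = 0.37×245 = 90.7 N.
By Newton's third law B feels 90.7 N forward from A. With B stationary, the floor's static friction on B balances it: f₂ = 90.7 N (well within μ_s(m_A+m_B)g = 455.1 N).

f ≈ 90.7 N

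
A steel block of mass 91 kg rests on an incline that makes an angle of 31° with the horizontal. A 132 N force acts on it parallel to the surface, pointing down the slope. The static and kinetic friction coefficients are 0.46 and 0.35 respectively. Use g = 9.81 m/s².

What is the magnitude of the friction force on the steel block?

f ≈ 268 N (up the incline)

Perpendicular to the surface, N = m g cos θ = 91·9.81·cos 31° = 765.2 N.
Parallel to the incline, ΣF = 0 gives f = m g sin θ + P = 459.8 + 132 = 591.8 N (up-slope positive).
The static-friction ceiling is μ_s N = 0.46 × 765.2 = 352 N.
|591.8| exceeds 352 N, so the steel block slips down-slope; friction is kinetic, f = μ_k N = 0.35×765.2 = 268 N.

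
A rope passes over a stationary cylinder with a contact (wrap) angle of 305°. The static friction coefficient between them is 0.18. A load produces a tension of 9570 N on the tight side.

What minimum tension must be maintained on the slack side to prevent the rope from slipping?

T_min ≈ 3670 N

Capstan equation at impending slip: T_tight/T_slack = e^{μβ}.
β = 305° = 5.323 rad; e^{μβ} = e^{0.18×5.323} = 2.607.
T_slack = T_tight / e^{μβ} = 9570 / 2.607 = 3670 N.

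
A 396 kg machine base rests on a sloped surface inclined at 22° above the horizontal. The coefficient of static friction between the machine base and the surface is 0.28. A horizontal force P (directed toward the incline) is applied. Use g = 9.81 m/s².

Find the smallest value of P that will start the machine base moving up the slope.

At impending motion up the slope, friction acts down-slope at its limit: f = μ_s N.
Perpendicular to the incline: N = m g cos θ + P sin θ.
Along the incline: P cos θ = m g sin θ + μ_s N = m g sin θ + μ_s (m g cos θ + P sin θ).
Solving, P (cos θ − μ_s sin θ) = m g (sin θ + μ_s cos θ), so P = 396×9.81×(sin 22° + 0.28 cos 22°)/(cos 22° − 0.28 sin 22°) = 3880×0.6342/0.8223 = 3000 N.

P ≈ 3000 N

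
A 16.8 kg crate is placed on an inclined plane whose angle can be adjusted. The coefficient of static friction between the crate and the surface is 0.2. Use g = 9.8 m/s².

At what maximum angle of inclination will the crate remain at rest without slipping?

At the slip threshold, m g sin θ = μ_s · m g cos θ, so tan θ = μ_s.
θ_max = arctan(0.2) = 11.3°.

θ_max ≈ 11.3°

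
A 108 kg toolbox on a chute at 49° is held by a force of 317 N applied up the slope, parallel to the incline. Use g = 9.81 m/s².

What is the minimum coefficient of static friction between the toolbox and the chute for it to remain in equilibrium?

μ_s,min ≈ 0.694

N = m g cos θ = 695.1 N.
Friction must make up the shortfall along the incline: f = m g sin θ − P = 799.6 − 317 = 482.6 N.
At the threshold f = μ_s N, so μ_s,min = 482.6/695.1 = 0.694.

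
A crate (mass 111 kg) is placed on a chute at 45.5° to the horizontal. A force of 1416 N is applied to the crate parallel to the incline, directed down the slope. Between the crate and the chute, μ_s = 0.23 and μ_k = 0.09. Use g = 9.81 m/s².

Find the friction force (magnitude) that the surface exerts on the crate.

f ≈ 68.7 N (up the incline)

Perpendicular to the surface, N = m g cos θ = 111·9.81·cos 45.5° = 763.2 N.
The friction needed for equilibrium is m g sin θ + P = 776.7 + 1416 = 2193 N, measured positive up-slope.
Static friction can supply at most μ_s N = 175.5 N.
|2193| exceeds 175.5 N, so the crate slips down-slope; friction is kinetic, f = μ_k N = 0.09×763.2 = 68.7 N.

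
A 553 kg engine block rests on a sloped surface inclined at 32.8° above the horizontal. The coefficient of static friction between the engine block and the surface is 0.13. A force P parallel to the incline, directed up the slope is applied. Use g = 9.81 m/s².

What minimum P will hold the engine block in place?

The engine block tends to slide down (tan θ > μ_s), so at the point of impending slip friction acts up-slope at its limit: f = μ_s N.
P is parallel to the surface, so N = m g cos θ = 4560 N.
Along the incline: P + μ_s N = m g sin θ, so P = 2940 − 0.13×4560 = 2350 N.

P_min ≈ 2350 N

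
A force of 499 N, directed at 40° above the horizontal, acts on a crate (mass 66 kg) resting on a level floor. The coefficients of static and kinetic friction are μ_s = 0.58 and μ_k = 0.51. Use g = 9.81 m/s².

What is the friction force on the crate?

Vertical equilibrium gives N = m g − P sin α = 326.7 N.
For equilibrium, f = P cos α = 499×cos 40° = 382.3 N.
μ_s N = 0.58 × 326.7 = 189.5 N.
382.3 > 189.5 N → the crate slides; f = μ_k N = 0.51×326.7 = 167 N.

f ≈ 167 N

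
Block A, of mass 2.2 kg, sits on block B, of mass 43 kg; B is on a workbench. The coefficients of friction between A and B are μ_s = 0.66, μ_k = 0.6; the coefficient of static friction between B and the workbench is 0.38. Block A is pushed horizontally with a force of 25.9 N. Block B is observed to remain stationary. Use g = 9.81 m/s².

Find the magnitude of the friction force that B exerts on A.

f ≈ 12.9 N

Normal force at the A–B interface: N₁ = m_A g = 21.58 N.
Maximum static friction on A from B: μ_s N₁ = 0.66×21.58 = 14.24 N.
P = 25.9 N exceeds that limit, so A slips over B and the interface friction becomes kinetic: f₁ = μ_k N₁ = 0.6×21.58 = 12.9 N.
By Newton's third law B feels 12.9 N forward from A. With B stationary, the floor's static friction on B balances it: f₂ = 12.9 N (well within μ_s(m_A+m_B)g = 168.5 N).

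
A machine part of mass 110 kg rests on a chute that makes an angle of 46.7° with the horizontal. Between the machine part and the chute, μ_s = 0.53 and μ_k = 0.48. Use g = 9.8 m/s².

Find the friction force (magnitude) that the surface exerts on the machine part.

f ≈ 355 N (up the incline)

Perpendicular to the surface, N = m g cos θ = 110·9.8·cos 46.7° = 739.3 N.
Along the slope the weight component is m g sin θ = 784.5 N; friction must supply exactly this, acting up-slope.
Static friction can supply at most μ_s N = 391.8 N.
Since |784.5| > 391.8 N, static friction cannot hold it; the machine part slides down the incline and kinetic friction applies: f = μ_k N = 0.48 × 739.3 = 355 N.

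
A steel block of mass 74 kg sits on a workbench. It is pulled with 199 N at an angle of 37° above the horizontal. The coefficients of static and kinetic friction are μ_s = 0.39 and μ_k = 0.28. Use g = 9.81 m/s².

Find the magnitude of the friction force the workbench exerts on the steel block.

f ≈ 159 N

The vertical component of P reduces the normal force: N = m g − P sin α = 725.9 − 119.8 = 606.2 N.
Horizontally, friction must balance P cos α = 158.9 N.
μ_s N = 0.39 × 606.2 = 236.4 N.
Since 158.9 N does not exceed the limit, the steel block stays at rest and f = 159 N.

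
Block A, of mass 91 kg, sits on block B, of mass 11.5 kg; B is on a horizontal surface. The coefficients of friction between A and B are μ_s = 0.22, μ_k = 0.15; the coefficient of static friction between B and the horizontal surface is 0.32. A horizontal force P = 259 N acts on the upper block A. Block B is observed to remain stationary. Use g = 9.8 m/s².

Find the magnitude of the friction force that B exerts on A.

The normal force B exerts on A is simply A's weight, N₁ = 891.8 N.
So the A–B interface can sustain at most μ_s N₁ = 196.2 N of static friction.
P = 259 N exceeds that limit, so A slips over B and the interface friction becomes kinetic: f₁ = μ_k N₁ = 0.15×891.8 = 134 N.
By Newton's third law B feels 134 N forward from A. With B stationary, the floor's static friction on B balances it: f₂ = 134 N (well within μ_s(m_A+m_B)g = 321.4 N).

f ≈ 134 N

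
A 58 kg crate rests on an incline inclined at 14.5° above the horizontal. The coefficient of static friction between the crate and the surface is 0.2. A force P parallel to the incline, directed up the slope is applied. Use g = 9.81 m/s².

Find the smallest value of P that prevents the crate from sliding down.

The crate tends to slide down (tan θ > μ_s), so at the point of impending slip friction acts up-slope at its limit: f = μ_s N.
P is parallel to the surface, so N = m g cos θ = 551 N.
Along the incline: P + μ_s N = m g sin θ, so P = 142 − 0.2×551 = 32.3 N.

P_min ≈ 32.3 N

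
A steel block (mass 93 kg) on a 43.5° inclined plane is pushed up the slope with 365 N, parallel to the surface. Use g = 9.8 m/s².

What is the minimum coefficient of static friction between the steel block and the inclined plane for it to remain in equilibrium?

N = m g cos θ = 661.1 N.
Friction must make up the shortfall along the incline: f = m g sin θ − P = 627.4 − 365 = 262.4 N.
At the threshold f = μ_s N, so μ_s,min = 262.4/661.1 = 0.397.

μ_s,min ≈ 0.397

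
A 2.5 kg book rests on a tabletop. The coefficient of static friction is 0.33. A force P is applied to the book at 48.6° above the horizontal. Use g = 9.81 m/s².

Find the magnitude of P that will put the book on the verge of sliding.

N = m g − P sin α (the pull lifts the book).
At impending slip, P cos α = μ_s N = μ_s (m g − P sin α).
Solving: P (cos α + μ_s sin α) = μ_s m g → P = 0.33×24.5/(cos 48.6° + 0.33 sin 48.6°) = 8.09/0.9088 = 8.9 N.

P ≈ 8.9 N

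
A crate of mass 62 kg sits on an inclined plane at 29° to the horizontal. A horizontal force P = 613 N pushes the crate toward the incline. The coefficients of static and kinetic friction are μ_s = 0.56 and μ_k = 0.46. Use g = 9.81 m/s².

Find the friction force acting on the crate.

f ≈ 241 N (down the incline)

The horizontal push has a component P sin θ into the surface, so N = m g cos θ + P sin θ = 532 + 297.2 = 829.1 N.
Along the incline, the net driving force (taking up-slope positive) is P cos θ − m g sin θ = 536.1 − 294.9 = 241.3 N, so equilibrium requires friction f = -241.3 N (down-slope).
Maximum static friction: μ_s N = 0.56 × 829.1 = 464.3 N.
Since 241.3 N is within the 464.3 N limit, the crate stays put and friction is exactly 241 N.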